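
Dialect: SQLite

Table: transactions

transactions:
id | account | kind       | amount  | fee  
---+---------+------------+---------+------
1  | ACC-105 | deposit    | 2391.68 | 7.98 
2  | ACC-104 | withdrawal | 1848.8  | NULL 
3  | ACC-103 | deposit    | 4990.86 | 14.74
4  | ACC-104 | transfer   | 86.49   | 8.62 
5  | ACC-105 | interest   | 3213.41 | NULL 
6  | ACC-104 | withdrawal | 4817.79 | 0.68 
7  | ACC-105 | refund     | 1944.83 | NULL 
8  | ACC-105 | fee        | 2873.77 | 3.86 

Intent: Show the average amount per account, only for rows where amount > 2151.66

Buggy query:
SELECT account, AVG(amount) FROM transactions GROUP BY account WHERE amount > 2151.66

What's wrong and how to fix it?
Bug: WHERE cannot follow GROUP BY

Fix: Move the WHERE clause before GROUP BY

Corrected query:
SELECT account, AVG(amount) FROM transactions WHERE amount > 2151.66 GROUP BY account

Result:
account | AVG(amount)
--------+------------
ACC-103 | 4990.86    
ACC-104 | 4817.79    
ACC-105 | 2826.286667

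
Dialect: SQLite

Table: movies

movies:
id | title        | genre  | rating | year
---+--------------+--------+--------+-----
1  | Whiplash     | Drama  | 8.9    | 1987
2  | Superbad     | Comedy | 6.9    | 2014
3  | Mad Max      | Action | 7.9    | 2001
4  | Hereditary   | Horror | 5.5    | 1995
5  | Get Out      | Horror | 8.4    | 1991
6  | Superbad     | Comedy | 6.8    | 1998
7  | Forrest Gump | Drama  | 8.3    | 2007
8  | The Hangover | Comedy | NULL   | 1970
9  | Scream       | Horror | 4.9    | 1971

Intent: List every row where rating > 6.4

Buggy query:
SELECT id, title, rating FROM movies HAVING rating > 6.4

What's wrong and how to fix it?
Bug: This is a non-aggregate query (no GROUP BY, no aggregates), so in SQLite the HAVING clause is invalid here; a row-level condition belongs in WHERE

Fix: Use WHERE for row-level filtering

Corrected query:
SELECT id, title, rating FROM movies WHERE rating > 6.4

Result:
id | title        | rating
---+--------------+-------
1  | Whiplash     | 8.9   
2  | Superbad     | 6.9   
3  | Mad Max      | 7.9   
5  | Get Out      | 8.4   
6  | Superbad     | 6.8   
7  | Forrest Gump | 8.3   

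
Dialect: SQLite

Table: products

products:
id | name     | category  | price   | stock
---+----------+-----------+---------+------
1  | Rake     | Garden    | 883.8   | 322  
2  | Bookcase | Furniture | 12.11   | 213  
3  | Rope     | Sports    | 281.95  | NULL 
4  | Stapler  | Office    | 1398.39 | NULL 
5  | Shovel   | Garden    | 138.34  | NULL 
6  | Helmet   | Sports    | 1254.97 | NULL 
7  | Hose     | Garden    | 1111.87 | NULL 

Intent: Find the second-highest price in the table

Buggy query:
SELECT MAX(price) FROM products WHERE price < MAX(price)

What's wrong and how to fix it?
Bug: The inner MAX is an aggregate inside WHERE, which is not allowed

Fix: Put the inner MAX in a scalar subquery

Corrected query:
SELECT MAX(price) FROM products WHERE price < (SELECT MAX(price) FROM products)

Result:
MAX(price)
----------
1254.97   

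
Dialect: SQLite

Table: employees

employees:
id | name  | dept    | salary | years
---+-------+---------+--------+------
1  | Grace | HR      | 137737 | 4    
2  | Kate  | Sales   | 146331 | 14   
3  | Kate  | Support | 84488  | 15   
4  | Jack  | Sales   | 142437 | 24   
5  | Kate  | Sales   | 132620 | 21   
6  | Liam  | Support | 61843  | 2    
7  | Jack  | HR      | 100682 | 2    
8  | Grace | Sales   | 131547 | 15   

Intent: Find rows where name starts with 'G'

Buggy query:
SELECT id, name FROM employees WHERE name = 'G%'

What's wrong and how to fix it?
Bug: '=' compares the literal string including the % character; pattern matching needs LIKE

Fix: Replace '=' with LIKE so 'G%' is treated as a pattern

Corrected query:
SELECT id, name FROM employees WHERE name LIKE 'G%'

Result:
id | name 
---+------
1  | Grace
8  | Grace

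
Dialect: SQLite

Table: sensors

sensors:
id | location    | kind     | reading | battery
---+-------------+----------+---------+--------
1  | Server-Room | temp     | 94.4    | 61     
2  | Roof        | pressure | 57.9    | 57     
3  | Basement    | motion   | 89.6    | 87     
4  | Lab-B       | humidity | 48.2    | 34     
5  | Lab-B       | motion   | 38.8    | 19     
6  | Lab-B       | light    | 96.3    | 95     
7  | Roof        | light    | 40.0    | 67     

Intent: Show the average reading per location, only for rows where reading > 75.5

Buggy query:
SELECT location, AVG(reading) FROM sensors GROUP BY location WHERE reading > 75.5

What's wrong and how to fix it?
Bug: WHERE cannot follow GROUP BY

Fix: Place WHERE between FROM and GROUP BY

Corrected query:
SELECT location, AVG(reading) FROM sensors WHERE reading > 75.5 GROUP BY location

Result:
location    | AVG(reading)
------------+-------------
Basement    | 89.6        
Lab-B       | 96.3        
Server-Room | 94.4        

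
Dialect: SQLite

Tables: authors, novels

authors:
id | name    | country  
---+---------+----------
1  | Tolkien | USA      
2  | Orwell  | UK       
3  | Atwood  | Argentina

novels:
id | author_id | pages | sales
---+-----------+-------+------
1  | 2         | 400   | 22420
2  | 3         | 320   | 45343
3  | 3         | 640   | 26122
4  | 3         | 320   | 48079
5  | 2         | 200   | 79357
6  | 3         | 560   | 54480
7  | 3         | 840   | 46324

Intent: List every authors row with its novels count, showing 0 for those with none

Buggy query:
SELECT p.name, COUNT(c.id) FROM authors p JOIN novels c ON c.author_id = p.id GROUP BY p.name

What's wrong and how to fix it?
Bug: INNER JOIN drops authors rows that have no matching novels rows

Fix: Switch to LEFT JOIN to retain unmatched parent rows

Corrected query:
SELECT p.name, COUNT(c.id) FROM authors p LEFT JOIN novels c ON c.author_id = p.id GROUP BY p.name

Result:
name    | COUNT(c.id)
--------+------------
Atwood  | 5          
Orwell  | 2          
Tolkien | 0          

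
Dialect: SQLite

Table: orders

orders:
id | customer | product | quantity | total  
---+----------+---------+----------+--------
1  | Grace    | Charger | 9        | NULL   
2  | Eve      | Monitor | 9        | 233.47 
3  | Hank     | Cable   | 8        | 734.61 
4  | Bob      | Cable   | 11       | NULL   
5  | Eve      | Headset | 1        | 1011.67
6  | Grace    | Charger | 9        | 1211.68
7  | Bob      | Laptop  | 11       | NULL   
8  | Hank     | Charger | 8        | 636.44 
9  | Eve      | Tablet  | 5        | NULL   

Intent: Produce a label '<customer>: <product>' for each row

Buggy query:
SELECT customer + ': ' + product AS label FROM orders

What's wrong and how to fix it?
Bug: '+' is numeric addition; on text columns SQLite converts them to 0 instead of concatenating

Fix: Use the || operator for string concatenation

Corrected query:
SELECT customer || ': ' || product AS label FROM orders

Result:
label         
--------------
Grace: Charger
Eve: Monitor  
Hank: Cable   
Bob: Cable    
Eve: Headset  
Grace: Charger
Bob: Laptop   
Hank: Charger 
Eve: Tablet   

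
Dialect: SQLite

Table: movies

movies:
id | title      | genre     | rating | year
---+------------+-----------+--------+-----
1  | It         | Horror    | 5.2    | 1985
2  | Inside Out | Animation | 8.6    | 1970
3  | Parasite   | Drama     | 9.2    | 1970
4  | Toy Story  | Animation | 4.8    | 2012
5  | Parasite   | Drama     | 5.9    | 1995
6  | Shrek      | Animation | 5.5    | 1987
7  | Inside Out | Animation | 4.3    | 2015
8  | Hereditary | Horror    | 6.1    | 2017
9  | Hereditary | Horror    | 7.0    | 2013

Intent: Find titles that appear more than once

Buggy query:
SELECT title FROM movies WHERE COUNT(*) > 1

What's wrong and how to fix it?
Bug: WHERE can't reference COUNT(*); aggregates are computed after WHERE

Fix: GROUP BY title, then filter groups with HAVING COUNT(*) > 1

Corrected query:
SELECT title FROM movies GROUP BY title HAVING COUNT(*) > 1

Result:
title     
----------
Hereditary
Inside Out
Parasite  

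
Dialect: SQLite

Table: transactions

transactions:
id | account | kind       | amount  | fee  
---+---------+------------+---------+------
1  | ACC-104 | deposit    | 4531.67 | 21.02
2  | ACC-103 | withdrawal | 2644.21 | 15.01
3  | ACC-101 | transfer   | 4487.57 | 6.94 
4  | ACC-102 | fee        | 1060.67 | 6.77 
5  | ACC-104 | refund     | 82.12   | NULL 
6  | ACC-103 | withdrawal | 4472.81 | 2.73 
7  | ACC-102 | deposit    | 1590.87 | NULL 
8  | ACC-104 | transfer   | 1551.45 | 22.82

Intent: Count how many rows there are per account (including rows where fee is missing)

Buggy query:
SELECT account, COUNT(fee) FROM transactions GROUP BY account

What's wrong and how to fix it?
Bug: COUNT(column) counts non-NULL values only; rows with NULL fee aren't counted

Fix: Use COUNT(*) to count all rows regardless of NULL

Corrected query:
SELECT account, COUNT(*) FROM transactions GROUP BY account

Result:
account | COUNT(*)
--------+---------
ACC-101 | 1       
ACC-102 | 2       
ACC-103 | 2       
ACC-104 | 3       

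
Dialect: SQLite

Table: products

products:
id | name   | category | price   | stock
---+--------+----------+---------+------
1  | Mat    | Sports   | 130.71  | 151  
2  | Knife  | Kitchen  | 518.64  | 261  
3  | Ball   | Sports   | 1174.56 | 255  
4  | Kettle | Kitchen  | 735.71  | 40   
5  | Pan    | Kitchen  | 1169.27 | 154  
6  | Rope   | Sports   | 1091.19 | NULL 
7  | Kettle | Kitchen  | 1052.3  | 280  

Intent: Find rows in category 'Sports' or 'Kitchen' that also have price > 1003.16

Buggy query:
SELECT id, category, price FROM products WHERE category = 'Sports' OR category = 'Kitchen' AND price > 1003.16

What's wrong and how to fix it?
Bug: Without parentheses, AND is evaluated before OR, so the price filter only applies to the 'Kitchen' branch

Fix: Add parentheses around the OR so the AND applies to both alternatives

Corrected query:
SELECT id, category, price FROM products WHERE (category = 'Sports' OR category = 'Kitchen') AND price > 1003.16

Result:
id | category | price  
---+----------+--------
3  | Sports   | 1174.56
5  | Kitchen  | 1169.27
6  | Sports   | 1091.19
7  | Kitchen  | 1052.3 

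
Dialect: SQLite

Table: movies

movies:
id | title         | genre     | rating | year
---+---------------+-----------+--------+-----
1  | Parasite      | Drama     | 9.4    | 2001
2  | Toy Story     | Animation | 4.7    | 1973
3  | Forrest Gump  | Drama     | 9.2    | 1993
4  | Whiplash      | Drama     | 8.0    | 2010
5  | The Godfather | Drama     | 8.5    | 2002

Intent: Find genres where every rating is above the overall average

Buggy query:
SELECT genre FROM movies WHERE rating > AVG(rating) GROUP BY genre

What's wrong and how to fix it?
Bug: WHERE evaluates per row before aggregation, so AVG() is unavailable

Fix: Use a subquery for AVG and a HAVING MIN(...) filter so the condition holds for every row in the group

Corrected query:
SELECT genre FROM movies GROUP BY genre HAVING MIN(rating) > (SELECT AVG(rating) FROM movies)

Result:
genre
-----
Drama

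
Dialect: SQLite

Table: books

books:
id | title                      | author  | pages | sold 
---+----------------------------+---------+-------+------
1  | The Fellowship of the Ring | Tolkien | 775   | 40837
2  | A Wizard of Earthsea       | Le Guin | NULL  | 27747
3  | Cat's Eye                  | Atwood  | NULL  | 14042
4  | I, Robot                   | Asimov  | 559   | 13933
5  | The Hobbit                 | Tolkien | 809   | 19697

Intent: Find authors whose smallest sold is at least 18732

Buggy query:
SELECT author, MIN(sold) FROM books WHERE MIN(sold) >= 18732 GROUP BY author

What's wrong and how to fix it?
Bug: Aggregates like MIN are computed per group after WHERE runs

Fix: Replace WHERE with HAVING after the GROUP BY

Corrected query:
SELECT author, MIN(sold) FROM books GROUP BY author HAVING MIN(sold) >= 18732

Result:
author  | MIN(sold)
--------+----------
Le Guin | 27747    
Tolkien | 19697    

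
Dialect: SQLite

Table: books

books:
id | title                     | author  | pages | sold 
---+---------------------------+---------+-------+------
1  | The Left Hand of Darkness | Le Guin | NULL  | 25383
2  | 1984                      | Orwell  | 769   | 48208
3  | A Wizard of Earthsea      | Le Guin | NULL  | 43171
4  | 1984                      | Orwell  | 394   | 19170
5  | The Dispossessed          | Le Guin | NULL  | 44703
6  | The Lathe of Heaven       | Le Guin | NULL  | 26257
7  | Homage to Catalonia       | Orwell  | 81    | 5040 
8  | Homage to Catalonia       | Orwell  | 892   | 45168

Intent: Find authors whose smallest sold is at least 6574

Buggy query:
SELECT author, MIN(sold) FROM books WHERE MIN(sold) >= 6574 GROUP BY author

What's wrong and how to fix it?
Bug: MIN() in WHERE is a misuse of aggregate

Fix: Replace WHERE with HAVING after the GROUP BY

Corrected query:
SELECT author, MIN(sold) FROM books GROUP BY author HAVING MIN(sold) >= 6574

Result:
author  | MIN(sold)
--------+----------
Le Guin | 25383    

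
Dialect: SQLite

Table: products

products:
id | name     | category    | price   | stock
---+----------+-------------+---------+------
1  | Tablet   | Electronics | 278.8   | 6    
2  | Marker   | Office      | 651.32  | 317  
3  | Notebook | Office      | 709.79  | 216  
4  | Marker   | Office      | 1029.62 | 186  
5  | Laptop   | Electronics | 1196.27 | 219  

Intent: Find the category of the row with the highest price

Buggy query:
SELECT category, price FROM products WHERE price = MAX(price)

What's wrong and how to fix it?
Bug: WHERE is evaluated per row; an aggregate over the whole table isn't defined there

Fix: Wrap MAX in a scalar subquery so WHERE compares against a single value

Corrected query:
SELECT category, price FROM products WHERE price = (SELECT MAX(price) FROM products)

Result:
category    | price  
------------+--------
Electronics | 1196.27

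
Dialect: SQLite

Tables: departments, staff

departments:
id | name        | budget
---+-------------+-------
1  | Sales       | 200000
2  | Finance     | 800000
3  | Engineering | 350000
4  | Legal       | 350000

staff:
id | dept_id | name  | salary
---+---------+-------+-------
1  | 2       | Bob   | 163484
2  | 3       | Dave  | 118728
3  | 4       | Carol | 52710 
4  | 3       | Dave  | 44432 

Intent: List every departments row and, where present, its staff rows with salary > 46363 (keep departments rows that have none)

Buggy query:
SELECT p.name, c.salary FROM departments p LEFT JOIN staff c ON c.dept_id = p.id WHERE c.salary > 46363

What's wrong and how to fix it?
Bug: Filtering c.salary in WHERE discards the NULL rows produced by LEFT JOIN, turning it into an inner join

Fix: Put 'c.salary > 46363' in the JOIN's ON clause instead of WHERE

Corrected query:
SELECT p.name, c.salary FROM departments p LEFT JOIN staff c ON c.dept_id = p.id AND c.salary > 46363

Result:
name        | salary
------------+-------
Sales       | NULL  
Finance     | 163484
Engineering | 118728
Legal       | 52710 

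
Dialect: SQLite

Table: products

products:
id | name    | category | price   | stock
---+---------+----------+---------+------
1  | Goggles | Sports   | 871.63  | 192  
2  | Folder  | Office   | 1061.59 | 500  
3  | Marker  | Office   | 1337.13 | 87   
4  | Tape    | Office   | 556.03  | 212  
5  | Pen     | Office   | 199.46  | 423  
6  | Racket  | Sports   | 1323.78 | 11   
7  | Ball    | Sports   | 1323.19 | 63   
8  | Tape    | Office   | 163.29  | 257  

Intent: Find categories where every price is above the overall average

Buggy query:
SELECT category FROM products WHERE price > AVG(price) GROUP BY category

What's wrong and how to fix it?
Bug: AVG() is an aggregate; it can't sit directly in WHERE

Fix: Use a subquery for AVG and a HAVING MIN(...) filter so the condition holds for every row in the group

Corrected query:
SELECT category FROM products GROUP BY category HAVING MIN(price) > (SELECT AVG(price) FROM products)

Result:
category
--------
Sports  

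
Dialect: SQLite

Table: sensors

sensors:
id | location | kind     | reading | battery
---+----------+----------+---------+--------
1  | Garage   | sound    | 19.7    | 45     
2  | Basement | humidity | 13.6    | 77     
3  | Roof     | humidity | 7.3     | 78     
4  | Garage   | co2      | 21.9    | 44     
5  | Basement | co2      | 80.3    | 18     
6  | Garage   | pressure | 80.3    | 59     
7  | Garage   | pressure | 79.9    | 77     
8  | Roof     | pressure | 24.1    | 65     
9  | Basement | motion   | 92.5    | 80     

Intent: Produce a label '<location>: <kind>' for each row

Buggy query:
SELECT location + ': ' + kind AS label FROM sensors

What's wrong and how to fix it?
Bug: SQLite uses || for string concatenation; + coerces text to numbers (yielding 0)

Fix: Use the || operator for string concatenation

Corrected query:
SELECT location || ': ' || kind AS label FROM sensors

Result:
label             
------------------
Garage: sound     
Basement: humidity
Roof: humidity    
Garage: co2       
Basement: co2     
Garage: pressure  
Garage: pressure  
Roof: pressure    
Basement: motion  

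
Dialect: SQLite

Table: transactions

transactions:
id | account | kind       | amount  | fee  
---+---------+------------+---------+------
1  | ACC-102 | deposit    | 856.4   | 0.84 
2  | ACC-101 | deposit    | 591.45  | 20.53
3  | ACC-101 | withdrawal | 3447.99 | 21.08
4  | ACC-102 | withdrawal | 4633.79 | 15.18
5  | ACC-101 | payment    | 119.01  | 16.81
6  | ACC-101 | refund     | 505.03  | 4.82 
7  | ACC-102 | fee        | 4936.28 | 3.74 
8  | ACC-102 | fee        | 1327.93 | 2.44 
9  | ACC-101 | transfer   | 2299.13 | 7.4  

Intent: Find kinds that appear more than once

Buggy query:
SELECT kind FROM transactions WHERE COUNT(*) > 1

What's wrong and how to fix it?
Bug: WHERE can't reference COUNT(*); aggregates are computed after WHERE

Fix: Group first, then use HAVING for the count condition

Corrected query:
SELECT kind FROM transactions GROUP BY kind HAVING COUNT(*) > 1

Result:
kind      
----------
deposit   
fee       
withdrawal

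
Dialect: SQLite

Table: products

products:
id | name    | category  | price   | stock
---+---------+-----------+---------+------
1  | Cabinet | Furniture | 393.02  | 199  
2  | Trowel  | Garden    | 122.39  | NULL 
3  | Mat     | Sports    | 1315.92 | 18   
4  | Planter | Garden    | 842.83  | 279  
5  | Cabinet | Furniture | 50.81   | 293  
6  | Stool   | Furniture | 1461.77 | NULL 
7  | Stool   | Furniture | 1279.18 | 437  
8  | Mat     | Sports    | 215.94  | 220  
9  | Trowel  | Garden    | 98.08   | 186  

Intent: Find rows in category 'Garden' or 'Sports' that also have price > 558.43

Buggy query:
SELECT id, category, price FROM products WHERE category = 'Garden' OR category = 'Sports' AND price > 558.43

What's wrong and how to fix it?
Bug: Without parentheses, AND is evaluated before OR, so the price filter only applies to the 'Sports' branch

Fix: Group the OR with parentheses (or use IN), then AND the threshold

Corrected query:
SELECT id, category, price FROM products WHERE (category = 'Garden' OR category = 'Sports') AND price > 558.43

Result:
id | category | price  
---+----------+--------
3  | Sports   | 1315.92
4  | Garden   | 842.83 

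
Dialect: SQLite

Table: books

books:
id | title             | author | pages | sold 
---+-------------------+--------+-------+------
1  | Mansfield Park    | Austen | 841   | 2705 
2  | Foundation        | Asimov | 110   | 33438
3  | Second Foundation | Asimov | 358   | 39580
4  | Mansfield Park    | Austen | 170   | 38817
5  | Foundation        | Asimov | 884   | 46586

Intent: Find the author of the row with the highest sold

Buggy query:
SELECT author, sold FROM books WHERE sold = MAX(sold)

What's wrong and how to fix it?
Bug: MAX(sold) is an aggregate and cannot be used directly in WHERE

Fix: Wrap MAX in a scalar subquery so WHERE compares against a single value

Corrected query:
SELECT author, sold FROM books WHERE sold = (SELECT MAX(sold) FROM books)

Result:
author | sold 
-------+------
Asimov | 46586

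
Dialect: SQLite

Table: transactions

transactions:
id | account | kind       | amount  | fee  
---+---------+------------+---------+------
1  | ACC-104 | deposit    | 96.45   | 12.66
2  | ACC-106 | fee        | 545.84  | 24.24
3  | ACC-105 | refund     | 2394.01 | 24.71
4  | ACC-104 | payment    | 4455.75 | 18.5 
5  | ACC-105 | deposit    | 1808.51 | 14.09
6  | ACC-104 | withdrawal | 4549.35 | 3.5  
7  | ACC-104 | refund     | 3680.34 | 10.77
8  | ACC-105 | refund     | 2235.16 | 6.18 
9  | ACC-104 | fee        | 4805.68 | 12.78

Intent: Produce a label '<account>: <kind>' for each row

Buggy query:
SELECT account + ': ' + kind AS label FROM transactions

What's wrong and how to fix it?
Bug: '+' is numeric addition; on text columns SQLite converts them to 0 instead of concatenating

Fix: Replace + with || to concatenate text

Corrected query:
SELECT account || ': ' || kind AS label FROM transactions

Result:
label              
-------------------
ACC-104: deposit   
ACC-106: fee       
ACC-105: refund    
ACC-104: payment   
ACC-105: deposit   
ACC-104: withdrawal
ACC-104: refund    
ACC-105: refund    
ACC-104: fee       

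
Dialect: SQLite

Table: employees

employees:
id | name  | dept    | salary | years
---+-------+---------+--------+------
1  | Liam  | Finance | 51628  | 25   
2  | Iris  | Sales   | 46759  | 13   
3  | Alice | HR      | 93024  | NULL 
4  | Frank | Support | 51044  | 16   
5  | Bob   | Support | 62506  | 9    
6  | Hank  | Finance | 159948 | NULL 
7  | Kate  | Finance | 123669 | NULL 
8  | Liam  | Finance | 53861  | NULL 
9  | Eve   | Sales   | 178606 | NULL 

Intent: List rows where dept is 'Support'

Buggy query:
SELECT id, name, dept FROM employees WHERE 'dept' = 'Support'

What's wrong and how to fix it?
Bug: Single quotes denote string literals in SQL; the column name is being compared as a constant string

Fix: Remove the quotes around the column name (or use double quotes for an identifier)

Corrected query:
SELECT id, name, dept FROM employees WHERE dept = 'Support'

Result:
id | name  | dept   
---+-------+--------
4  | Frank | Support
5  | Bob   | Support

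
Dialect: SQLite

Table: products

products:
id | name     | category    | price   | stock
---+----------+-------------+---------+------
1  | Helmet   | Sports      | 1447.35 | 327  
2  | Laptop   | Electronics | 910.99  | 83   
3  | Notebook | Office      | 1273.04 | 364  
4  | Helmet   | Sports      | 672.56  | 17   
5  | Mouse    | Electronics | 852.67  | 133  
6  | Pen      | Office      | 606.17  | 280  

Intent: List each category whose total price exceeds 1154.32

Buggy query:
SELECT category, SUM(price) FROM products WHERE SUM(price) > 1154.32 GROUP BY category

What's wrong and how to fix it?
Bug: SUM(price) is an aggregate, but WHERE filters rows before aggregation

Fix: Use HAVING (which filters groups after aggregation) instead of WHERE

Corrected query:
SELECT category, SUM(price) FROM products GROUP BY category HAVING SUM(price) > 1154.32

Result:
category    | SUM(price)
------------+-----------
Electronics | 1763.66   
Office      | 1879.21   
Sports      | 2119.91   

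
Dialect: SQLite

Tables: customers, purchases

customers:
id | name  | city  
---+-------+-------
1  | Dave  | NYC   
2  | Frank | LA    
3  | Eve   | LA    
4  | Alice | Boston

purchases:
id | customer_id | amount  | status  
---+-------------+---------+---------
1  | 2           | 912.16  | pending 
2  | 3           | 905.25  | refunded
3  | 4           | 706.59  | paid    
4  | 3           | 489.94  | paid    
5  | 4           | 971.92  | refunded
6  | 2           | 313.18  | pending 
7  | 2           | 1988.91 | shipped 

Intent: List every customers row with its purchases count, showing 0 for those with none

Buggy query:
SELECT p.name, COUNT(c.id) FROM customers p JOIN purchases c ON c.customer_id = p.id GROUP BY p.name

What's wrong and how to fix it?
Bug: INNER JOIN drops customers rows that have no matching purchases rows

Fix: Switch to LEFT JOIN to retain unmatched parent rows

Corrected query:
SELECT p.name, COUNT(c.id) FROM customers p LEFT JOIN purchases c ON c.customer_id = p.id GROUP BY p.name

Result:
name  | COUNT(c.id)
------+------------
Alice | 2          
Dave  | 0          
Eve   | 2          
Frank | 3          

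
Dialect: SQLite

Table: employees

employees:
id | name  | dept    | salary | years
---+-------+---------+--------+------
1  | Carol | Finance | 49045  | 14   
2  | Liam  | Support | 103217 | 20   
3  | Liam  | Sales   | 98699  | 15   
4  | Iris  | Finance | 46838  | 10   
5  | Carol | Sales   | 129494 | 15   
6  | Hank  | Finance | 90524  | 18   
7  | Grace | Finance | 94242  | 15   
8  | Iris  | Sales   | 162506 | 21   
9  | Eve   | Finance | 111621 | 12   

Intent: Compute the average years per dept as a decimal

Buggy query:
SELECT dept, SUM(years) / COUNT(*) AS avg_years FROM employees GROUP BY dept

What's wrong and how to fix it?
Bug: SUM(years) and COUNT(*) are both integers; the division truncates the fractional part

Fix: Cast one side to REAL so the division keeps the fractional part

Corrected query:
SELECT dept, SUM(years) * 1.0 / COUNT(*) AS avg_years FROM employees GROUP BY dept

Result:
dept    | avg_years
--------+----------
Finance | 13.8     
Sales   | 17       
Support | 20       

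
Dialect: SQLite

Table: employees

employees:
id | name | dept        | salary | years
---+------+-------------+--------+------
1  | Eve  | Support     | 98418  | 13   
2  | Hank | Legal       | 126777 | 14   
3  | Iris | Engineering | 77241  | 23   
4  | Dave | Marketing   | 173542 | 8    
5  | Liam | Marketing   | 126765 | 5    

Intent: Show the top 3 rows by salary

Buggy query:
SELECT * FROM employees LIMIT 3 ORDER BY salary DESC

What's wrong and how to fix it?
Bug: ORDER BY cannot follow LIMIT; LIMIT is the final clause

Fix: Sort with ORDER BY, then apply LIMIT

Corrected query:
SELECT * FROM employees ORDER BY salary DESC LIMIT 3

Result:
id | name | dept      | salary | years
---+------+-----------+--------+------
4  | Dave | Marketing | 173542 | 8    
2  | Hank | Legal     | 126777 | 14   
5  | Liam | Marketing | 126765 | 5    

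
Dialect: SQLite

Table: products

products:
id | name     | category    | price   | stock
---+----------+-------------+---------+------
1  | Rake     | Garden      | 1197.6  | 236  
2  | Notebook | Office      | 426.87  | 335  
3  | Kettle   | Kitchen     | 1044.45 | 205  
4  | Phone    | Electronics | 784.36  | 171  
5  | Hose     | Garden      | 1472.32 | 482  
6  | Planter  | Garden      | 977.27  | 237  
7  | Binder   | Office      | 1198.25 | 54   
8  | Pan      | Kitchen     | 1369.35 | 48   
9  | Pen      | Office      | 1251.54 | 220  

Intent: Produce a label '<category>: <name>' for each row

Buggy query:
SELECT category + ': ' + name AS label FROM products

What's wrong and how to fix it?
Bug: SQLite uses || for string concatenation; + coerces text to numbers (yielding 0)

Fix: Replace + with || to concatenate text

Corrected query:
SELECT category || ': ' || name AS label FROM products

Result:
label             
------------------
Garden: Rake      
Office: Notebook  
Kitchen: Kettle   
Electronics: Phone
Garden: Hose      
Garden: Planter   
Office: Binder    
Kitchen: Pan      
Office: Pen       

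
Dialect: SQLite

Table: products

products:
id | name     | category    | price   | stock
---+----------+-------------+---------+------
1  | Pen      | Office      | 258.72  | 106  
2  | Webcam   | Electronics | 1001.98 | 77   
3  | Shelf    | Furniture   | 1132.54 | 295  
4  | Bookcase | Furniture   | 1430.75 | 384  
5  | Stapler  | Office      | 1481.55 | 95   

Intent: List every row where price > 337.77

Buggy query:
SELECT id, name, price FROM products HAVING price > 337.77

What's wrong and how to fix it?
Bug: HAVING filters the output of aggregation, but this query has no GROUP BY and no aggregate functions, so SQLite rejects it (HAVING clause on a non-aggregate query); the condition here is per row

Fix: Use WHERE for row-level filtering

Corrected query:
SELECT id, name, price FROM products WHERE price > 337.77

Result:
id | name     | price  
---+----------+--------
2  | Webcam   | 1001.98
3  | Shelf    | 1132.54
4  | Bookcase | 1430.75
5  | Stapler  | 1481.55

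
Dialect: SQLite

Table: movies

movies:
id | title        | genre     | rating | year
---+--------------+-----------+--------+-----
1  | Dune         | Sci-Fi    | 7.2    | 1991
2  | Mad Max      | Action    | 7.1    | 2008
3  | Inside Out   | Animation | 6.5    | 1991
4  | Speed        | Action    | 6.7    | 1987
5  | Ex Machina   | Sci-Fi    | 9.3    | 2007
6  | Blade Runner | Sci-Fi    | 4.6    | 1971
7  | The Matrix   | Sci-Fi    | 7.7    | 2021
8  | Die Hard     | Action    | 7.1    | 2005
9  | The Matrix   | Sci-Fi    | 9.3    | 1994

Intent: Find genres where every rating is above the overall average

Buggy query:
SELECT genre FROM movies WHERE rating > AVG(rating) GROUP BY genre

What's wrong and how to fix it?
Bug: AVG() is an aggregate; it can't sit directly in WHERE

Fix: Use a subquery for AVG and a HAVING MIN(...) filter so the condition holds for every row in the group

Corrected query:
SELECT genre FROM movies GROUP BY genre HAVING MIN(rating) > (SELECT AVG(rating) FROM movies)

Result:
(no rows)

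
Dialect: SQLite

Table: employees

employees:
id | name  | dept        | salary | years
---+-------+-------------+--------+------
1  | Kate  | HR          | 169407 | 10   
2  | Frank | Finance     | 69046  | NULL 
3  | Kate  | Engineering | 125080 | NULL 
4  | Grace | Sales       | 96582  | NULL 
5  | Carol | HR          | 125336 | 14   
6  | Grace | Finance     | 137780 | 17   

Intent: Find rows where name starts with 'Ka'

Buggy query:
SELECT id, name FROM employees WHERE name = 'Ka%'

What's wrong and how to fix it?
Bug: Wildcards only work with LIKE; '=' treats '%' as a literal character

Fix: Replace '=' with LIKE so 'Ka%' is treated as a pattern

Corrected query:
SELECT id, name FROM employees WHERE name LIKE 'Ka%'

Result:
id | name
---+-----
1  | Kate
3  | Kate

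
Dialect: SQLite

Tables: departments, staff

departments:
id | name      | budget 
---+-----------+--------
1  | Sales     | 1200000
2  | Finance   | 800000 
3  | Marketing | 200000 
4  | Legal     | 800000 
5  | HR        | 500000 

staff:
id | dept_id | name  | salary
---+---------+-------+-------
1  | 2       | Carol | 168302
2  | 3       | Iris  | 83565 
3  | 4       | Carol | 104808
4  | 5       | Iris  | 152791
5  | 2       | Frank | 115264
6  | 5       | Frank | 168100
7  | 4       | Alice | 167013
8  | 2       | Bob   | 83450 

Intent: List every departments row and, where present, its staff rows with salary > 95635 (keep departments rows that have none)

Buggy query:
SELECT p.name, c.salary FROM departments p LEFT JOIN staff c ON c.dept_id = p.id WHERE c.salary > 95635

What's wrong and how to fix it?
Bug: A WHERE condition on the right-hand table after LEFT JOIN drops unmatched parents

Fix: Put 'c.salary > 95635' in the JOIN's ON clause instead of WHERE

Corrected query:
SELECT p.name, c.salary FROM departments p LEFT JOIN staff c ON c.dept_id = p.id AND c.salary > 95635

Result:
name      | salary
----------+-------
Sales     | NULL  
Finance   | 115264
Finance   | 168302
Marketing | NULL  
Legal     | 104808
Legal     | 167013
HR        | 152791
HR        | 168100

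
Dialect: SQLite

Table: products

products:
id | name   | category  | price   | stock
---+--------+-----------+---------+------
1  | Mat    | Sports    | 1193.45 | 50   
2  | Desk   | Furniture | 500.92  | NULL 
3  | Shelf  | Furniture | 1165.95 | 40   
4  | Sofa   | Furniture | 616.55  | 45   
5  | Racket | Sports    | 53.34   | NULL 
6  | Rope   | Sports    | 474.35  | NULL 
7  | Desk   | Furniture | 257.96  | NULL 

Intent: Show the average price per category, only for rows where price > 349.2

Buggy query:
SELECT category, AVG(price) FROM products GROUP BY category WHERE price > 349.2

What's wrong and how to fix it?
Bug: Row-level WHERE must come before GROUP BY in the clause order

Fix: Move the WHERE clause before GROUP BY

Corrected query:
SELECT category, AVG(price) FROM products WHERE price > 349.2 GROUP BY category

Result:
category  | AVG(price)
----------+-----------
Furniture | 761.14    
Sports    | 833.9     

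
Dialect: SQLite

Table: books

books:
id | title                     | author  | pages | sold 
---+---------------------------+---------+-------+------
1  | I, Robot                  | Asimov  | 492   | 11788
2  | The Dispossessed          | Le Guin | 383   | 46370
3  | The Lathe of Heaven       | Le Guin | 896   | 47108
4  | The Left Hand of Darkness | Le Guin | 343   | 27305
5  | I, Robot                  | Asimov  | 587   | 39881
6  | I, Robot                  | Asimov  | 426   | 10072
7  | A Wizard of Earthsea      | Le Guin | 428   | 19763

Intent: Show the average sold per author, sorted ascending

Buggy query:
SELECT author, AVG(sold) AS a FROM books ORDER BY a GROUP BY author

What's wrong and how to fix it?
Bug: ORDER BY appears before GROUP BY; SQL clause order requires GROUP BY first

Fix: Reorder: SELECT … FROM … GROUP BY … ORDER BY …

Corrected query:
SELECT author, AVG(sold) AS a FROM books GROUP BY author ORDER BY a

Result:
author  | a           
--------+-------------
Asimov  | 20580.333333
Le Guin | 35136.5     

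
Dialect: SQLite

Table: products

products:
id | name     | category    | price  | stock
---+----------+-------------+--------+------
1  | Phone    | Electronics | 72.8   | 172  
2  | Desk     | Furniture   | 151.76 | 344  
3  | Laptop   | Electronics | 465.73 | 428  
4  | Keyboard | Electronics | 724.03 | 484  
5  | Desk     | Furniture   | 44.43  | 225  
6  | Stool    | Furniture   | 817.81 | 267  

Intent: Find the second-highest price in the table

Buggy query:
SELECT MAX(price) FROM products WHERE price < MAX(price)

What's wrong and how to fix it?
Bug: The inner MAX is an aggregate inside WHERE, which is not allowed

Fix: Compute the overall MAX in a subquery, then take MAX of rows below it

Corrected query:
SELECT MAX(price) FROM products WHERE price < (SELECT MAX(price) FROM products)

Result:
MAX(price)
----------
724.03    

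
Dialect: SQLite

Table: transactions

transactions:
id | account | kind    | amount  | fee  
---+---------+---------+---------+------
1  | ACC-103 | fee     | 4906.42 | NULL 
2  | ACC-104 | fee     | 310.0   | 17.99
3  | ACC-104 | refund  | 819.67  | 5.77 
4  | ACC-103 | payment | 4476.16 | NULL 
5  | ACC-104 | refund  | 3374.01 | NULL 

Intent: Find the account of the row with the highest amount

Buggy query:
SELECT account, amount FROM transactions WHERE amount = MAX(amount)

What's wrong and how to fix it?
Bug: MAX(amount) is an aggregate and cannot be used directly in WHERE

Fix: Wrap MAX in a scalar subquery so WHERE compares against a single value

Corrected query:
SELECT account, amount FROM transactions WHERE amount = (SELECT MAX(amount) FROM transactions)

Result:
account | amount 
--------+--------
ACC-103 | 4906.42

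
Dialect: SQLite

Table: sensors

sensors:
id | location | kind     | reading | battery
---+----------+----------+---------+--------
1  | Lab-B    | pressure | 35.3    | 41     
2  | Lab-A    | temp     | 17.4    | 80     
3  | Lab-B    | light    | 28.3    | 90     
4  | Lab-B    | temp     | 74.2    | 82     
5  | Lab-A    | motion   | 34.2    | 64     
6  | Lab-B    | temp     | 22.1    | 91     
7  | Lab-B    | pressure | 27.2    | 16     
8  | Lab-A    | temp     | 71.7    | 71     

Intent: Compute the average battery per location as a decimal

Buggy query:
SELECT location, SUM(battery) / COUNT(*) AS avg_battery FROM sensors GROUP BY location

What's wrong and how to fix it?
Bug: Both operands are integers, so '/' performs integer division and truncates

Fix: Cast one side to REAL so the division keeps the fractional part

Corrected query:
SELECT location, SUM(battery) * 1.0 / COUNT(*) AS avg_battery FROM sensors GROUP BY location

Result:
location | avg_battery
---------+------------
Lab-A    | 71.666667  
Lab-B    | 64         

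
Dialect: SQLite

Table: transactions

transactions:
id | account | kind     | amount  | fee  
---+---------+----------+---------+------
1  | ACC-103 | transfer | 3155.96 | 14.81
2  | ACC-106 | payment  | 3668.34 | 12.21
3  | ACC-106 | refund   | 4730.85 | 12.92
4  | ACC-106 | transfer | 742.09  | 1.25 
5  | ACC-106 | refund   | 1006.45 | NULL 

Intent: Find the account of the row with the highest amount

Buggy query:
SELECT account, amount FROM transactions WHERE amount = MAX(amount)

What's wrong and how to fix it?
Bug: MAX(amount) is an aggregate and cannot be used directly in WHERE

Fix: Use a subquery: WHERE amount = (SELECT MAX(amount) FROM transactions)

Corrected query:
SELECT account, amount FROM transactions WHERE amount = (SELECT MAX(amount) FROM transactions)

Result:
account | amount 
--------+--------
ACC-106 | 4730.85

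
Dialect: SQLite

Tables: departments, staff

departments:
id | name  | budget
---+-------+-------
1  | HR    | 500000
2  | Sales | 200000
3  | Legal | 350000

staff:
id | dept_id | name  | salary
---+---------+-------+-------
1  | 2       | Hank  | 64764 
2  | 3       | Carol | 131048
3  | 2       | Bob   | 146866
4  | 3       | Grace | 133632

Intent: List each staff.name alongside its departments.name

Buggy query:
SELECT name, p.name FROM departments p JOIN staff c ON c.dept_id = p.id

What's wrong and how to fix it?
Bug: 'name' exists in both joined tables, so the database can't tell which one is meant

Fix: Qualify the column with its table alias (c.name)

Corrected query:
SELECT c.name, p.name FROM departments p JOIN staff c ON c.dept_id = p.id

Result:
name  | name 
------+------
Hank  | Sales
Carol | Legal
Bob   | Sales
Grace | Legal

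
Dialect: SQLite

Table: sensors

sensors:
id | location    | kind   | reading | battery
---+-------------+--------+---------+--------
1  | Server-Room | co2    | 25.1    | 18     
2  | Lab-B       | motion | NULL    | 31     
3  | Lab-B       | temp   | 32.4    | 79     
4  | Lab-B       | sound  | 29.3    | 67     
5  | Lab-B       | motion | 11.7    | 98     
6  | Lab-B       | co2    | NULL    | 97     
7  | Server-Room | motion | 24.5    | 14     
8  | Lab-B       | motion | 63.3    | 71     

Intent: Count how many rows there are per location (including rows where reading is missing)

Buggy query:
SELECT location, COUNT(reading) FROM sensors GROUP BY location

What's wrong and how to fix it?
Bug: COUNT(column) counts non-NULL values only; rows with NULL reading aren't counted

Fix: Use COUNT(*) to count all rows regardless of NULL

Corrected query:
SELECT location, COUNT(*) FROM sensors GROUP BY location

Result:
location    | COUNT(*)
------------+---------
Lab-B       | 6       
Server-Room | 2       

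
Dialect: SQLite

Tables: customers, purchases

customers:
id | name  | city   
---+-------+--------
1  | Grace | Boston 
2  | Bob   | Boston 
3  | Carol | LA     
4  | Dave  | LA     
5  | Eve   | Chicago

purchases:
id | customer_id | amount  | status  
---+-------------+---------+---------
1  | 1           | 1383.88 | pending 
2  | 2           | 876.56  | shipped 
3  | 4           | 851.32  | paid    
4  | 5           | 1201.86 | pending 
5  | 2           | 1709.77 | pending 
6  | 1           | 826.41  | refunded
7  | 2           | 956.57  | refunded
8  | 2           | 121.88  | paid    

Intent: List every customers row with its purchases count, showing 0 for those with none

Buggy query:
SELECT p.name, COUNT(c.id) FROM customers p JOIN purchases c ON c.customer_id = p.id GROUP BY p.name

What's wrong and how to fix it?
Bug: INNER JOIN drops customers rows that have no matching purchases rows

Fix: Use LEFT JOIN so parents without children still appear (COUNT(c.id) gives 0)

Corrected query:
SELECT p.name, COUNT(c.id) FROM customers p LEFT JOIN purchases c ON c.customer_id = p.id GROUP BY p.name

Result:
name  | COUNT(c.id)
------+------------
Bob   | 4          
Carol | 0          
Dave  | 1          
Eve   | 1          
Grace | 2          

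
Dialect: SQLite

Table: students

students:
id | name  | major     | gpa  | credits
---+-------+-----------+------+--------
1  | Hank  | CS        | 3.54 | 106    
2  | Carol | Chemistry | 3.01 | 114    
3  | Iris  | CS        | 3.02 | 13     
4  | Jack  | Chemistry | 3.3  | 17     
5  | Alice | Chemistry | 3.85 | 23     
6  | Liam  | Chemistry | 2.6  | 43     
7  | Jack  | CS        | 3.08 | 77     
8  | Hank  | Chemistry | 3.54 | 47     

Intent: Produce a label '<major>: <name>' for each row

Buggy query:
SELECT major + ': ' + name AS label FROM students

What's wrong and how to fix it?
Bug: '+' is numeric addition; on text columns SQLite converts them to 0 instead of concatenating

Fix: Use the || operator for string concatenation

Corrected query:
SELECT major || ': ' || name AS label FROM students

Result:
label           
----------------
CS: Hank        
Chemistry: Carol
CS: Iris        
Chemistry: Jack 
Chemistry: Alice
Chemistry: Liam 
CS: Jack        
Chemistry: Hank 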